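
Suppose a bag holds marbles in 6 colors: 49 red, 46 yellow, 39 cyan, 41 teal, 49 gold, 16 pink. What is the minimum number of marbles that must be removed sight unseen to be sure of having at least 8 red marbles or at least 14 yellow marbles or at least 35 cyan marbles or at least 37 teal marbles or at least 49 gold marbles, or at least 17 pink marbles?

155

Each of the 6 colors has its own threshold; avoid all of them simultaneously.
The worst case stops just short of every target: 7 red, 13 yellow, 34 cyan, 36 teal, 48 gold, 16 pink — 7 + 13 + 34 + 36 + 48 + 16 = 154 marbles.
One more marble must push some color to its target, so 154 + 1 = 155.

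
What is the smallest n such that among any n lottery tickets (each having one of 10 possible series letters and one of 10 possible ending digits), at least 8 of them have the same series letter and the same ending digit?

There are 10 × 10 = 100 (series letter, ending digit) combinations acting as pigeonholes.
With 100 × 7 = 700 lottery tickets we could place exactly 7 in each, with no (series letter, ending digit) pair reaching 8.
One more forces some (series letter, ending digit) pair to hold 8, so 700 + 1 = 701.

701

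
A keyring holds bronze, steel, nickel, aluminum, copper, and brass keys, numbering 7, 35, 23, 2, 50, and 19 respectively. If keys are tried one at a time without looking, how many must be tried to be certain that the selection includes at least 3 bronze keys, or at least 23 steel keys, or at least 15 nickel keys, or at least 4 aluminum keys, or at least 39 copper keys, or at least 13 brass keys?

91

The worst case stops just short of every target: 2 bronze, 22 steel, 14 nickel, all 2 aluminum, 38 copper, 12 brass — 2 + 22 + 14 + 2 + 38 + 12 = 90 keys.
One more key must push some type to its target, so 90 + 1 = 91.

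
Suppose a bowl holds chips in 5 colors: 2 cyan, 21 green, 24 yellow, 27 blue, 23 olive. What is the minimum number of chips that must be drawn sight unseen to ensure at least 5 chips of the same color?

Treat the 5 colors as pigeonholes.
In the worst case we take at most 4 of each color, but all 2 cyan (fewer than 4), giving 2 + 4 + 4 + 4 + 4 = 18.
One more chip then forces some color to 5, so 18 + 1 = 19.

19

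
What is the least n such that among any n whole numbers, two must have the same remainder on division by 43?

Two integers differ by a multiple of 43 exactly when they share a remainder mod 43.
There are 43 residue classes mod 43, so 43 integers can all lie in distinct classes.
One more integer must repeat a residue, giving a difference divisible by 43. So n = 43 + 1 = 44.

44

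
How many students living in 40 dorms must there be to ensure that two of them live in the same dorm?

41

There are 40 dorms acting as pigeonholes.
With 40 students we could place one in each, avoiding any repeat.
One more forces some class to hold 2, so 40 + 1 = 41.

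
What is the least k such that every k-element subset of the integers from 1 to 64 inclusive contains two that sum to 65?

33

Partition {1, …, 64} into 32 pairs: {1,64}, {2,63}, …, {32,33}.
Choosing 32 integers — say the integers 1 through 32 — takes one from each pair and avoids the property.
Choosing 33 forces two into the same pair by pigeonhole, and those sum to 65. So 33.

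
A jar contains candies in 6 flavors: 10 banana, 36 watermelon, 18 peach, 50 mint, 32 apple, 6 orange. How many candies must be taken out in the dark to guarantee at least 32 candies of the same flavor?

In the worst case we take at most 31 of each flavor, but all 10 banana, all 18 peach, and all 6 orange (fewer than 31), giving 10 + 31 + 18 + 31 + 31 + 6 = 127.
One more candy then forces some flavor to 32, so 127 + 1 = 128.

128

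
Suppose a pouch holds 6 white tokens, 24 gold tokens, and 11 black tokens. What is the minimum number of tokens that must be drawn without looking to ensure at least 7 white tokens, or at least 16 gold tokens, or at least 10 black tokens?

The worst case stops just short of every target: 6 white, 15 gold, 9 black — 6 + 15 + 9 = 30 tokens.
One more token must push some color to its target, so 30 + 1 = 31.

31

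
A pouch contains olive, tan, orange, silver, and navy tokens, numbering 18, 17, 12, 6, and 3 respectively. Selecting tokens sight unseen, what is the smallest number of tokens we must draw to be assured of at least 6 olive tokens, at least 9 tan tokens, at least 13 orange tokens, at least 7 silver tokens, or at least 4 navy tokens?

The worst case stops just short of every target: 5 olive, 8 tan, 12 orange, 6 silver, 3 navy — 5 + 8 + 12 + 6 + 3 = 34 tokens.
One more token must push some color to its target, so 34 + 1 = 35.

35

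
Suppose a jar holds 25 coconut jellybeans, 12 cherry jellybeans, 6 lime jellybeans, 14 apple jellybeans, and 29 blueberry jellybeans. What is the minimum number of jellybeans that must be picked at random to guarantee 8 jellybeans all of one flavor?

In the worst case we take at most 7 of each flavor, but all 6 lime (fewer than 7), giving 7 + 7 + 6 + 7 + 7 = 34.
One more jellybean then forces some flavor to 8, so 34 + 1 = 35.

35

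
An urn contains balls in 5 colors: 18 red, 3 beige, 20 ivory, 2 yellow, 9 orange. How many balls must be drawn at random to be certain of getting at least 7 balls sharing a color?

In the worst case we take at most 6 of each color, but all 3 beige and all 2 yellow (fewer than 6), giving 6 + 3 + 6 + 2 + 6 = 23.
One more ball then forces some color to 7, so 23 + 1 = 24.

24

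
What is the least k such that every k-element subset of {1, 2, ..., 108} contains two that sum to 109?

55

Partition {1, …, 108} into 54 pairs: {1,108}, {2,107}, …, {54,55}.
Choosing 54 integers — say the integers 1 through 54 — takes one from each pair and avoids the property.
Choosing 55 forces two into the same pair by pigeonhole, and those sum to 109. So 55.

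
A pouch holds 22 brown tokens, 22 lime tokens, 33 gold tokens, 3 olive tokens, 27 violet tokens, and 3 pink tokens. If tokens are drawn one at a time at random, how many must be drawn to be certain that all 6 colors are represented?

108

The hardest color to obtain is olive: we could draw every other token first — 110 − 3 = 107 tokens — without a single olive one.
The next draw must be olive, so 107 + 1 = 108.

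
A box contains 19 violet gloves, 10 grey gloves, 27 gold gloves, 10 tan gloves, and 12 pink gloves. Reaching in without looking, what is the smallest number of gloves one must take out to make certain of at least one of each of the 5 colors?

The hardest color to obtain is grey: we could draw every other glove first — 78 − 10 = 68 gloves — without a single grey one.
The next draw must be grey, so 68 + 1 = 69.

69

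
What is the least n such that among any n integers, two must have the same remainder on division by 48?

49

Use the pigeonhole principle on residue classes: two integers differ by a multiple of 48 exactly when they share a remainder mod 48.
There are 48 residue classes mod 48, so 48 integers can all lie in distinct classes.
One more integer must repeat a residue, giving a difference divisible by 48. So n = 48 + 1 = 49.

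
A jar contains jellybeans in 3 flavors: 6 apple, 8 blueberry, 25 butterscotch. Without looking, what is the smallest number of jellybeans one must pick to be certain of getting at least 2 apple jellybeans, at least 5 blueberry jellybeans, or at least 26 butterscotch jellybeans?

31

The worst case stops just short of every target: 1 apple, 4 blueberry, 25 butterscotch — 1 + 4 + 25 = 30 jellybeans.
One more jellybean must push some flavor to its target, so 30 + 1 = 31.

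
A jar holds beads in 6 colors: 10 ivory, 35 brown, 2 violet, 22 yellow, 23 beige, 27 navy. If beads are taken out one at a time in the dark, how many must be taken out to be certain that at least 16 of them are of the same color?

Treat the 6 colors as pigeonholes.
In the worst case we take at most 15 of each color, but all 10 ivory and all 2 violet (fewer than 15), giving 10 + 15 + 2 + 15 + 15 + 15 = 72.
One more bead then forces some color to 16, so 72 + 1 = 73.

73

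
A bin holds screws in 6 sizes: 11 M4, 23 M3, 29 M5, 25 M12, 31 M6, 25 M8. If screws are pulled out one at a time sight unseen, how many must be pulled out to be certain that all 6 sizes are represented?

The hardest size to obtain is M4: we could draw every other screw first — 144 − 11 = 133 screws — without a single M4 one.
The next draw must be M4, so 133 + 1 = 134.

134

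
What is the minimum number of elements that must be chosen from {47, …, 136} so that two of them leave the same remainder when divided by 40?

Group the integers by remainder mod 40; there are 40 residue classes, each nonempty in this range.
Choosing one from each class (40 integers) avoids any shared remainder.
One more choice must repeat a class, so two differ by a multiple of 40. Hence 40 + 1 = 41.

41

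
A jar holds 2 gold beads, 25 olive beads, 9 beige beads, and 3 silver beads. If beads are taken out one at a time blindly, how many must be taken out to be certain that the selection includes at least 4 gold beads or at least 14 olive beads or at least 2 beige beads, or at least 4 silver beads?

20

The worst case stops just short of every target: all 2 gold, 13 olive, 1 beige, 3 silver — 2 + 13 + 1 + 3 = 19 beads.
One more bead must push some color to its target, so 19 + 1 = 20.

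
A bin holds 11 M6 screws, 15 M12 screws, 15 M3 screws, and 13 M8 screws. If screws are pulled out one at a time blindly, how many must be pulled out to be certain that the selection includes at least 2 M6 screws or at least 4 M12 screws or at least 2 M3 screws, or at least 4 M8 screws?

The worst case stops just short of every target: 1 M6, 3 M12, 1 M3, 3 M8 — 1 + 3 + 1 + 3 = 8 screws.
One more screw must push some size to its target, so 8 + 1 = 9.

9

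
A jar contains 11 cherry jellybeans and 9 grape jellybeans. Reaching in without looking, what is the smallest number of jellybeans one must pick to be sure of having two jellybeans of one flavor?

The worst case takes 1 jellybean of each flavor without reaching 2 of any: 2 × 1 = 2.
The next jellybean must bring some flavor to 2, so 2 + 1 = 3.

3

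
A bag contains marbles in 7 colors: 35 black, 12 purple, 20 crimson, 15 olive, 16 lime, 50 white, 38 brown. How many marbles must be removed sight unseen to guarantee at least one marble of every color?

175

The hardest color to obtain is purple: we could draw every other marble first — 186 − 12 = 174 marbles — without a single purple one.
The next draw must be purple, so 174 + 1 = 175.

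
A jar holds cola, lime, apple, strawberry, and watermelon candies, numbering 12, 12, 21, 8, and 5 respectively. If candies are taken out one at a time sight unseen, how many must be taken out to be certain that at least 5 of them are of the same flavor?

21

Treat the 5 flavors as pigeonholes.
The worst case takes 4 candies of each flavor without reaching 5 of any: 5 × 4 = 20.
The next candy must bring some flavor to 5, so 20 + 1 = 21.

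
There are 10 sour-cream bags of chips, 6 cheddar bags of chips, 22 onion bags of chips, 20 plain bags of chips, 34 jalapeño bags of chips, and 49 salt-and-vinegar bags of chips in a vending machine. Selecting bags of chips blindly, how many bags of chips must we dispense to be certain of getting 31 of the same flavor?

119

In the worst case we take at most 30 of each flavor, but all 10 sour-cream, all 6 cheddar, all 22 onion, and all 20 plain (fewer than 30), giving 10 + 6 + 22 + 20 + 30 + 30 = 118.
One more bag of chips then forces some flavor to 31, so 118 + 1 = 119.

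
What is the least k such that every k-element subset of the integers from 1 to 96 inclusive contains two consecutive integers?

49

Partition {1, …, 96} into 48 pairs: {1,2}, {3,4}, …, {95,96}.
Choosing 48 integers — say the 48 even numbers 2, 4, …, 96 — takes one from each pair and avoids the property.
Choosing 49 forces two into the same pair by pigeonhole, and those are consecutive. So 49.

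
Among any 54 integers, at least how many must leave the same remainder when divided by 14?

4

The 54 integers fall into 14 residue classes modulo 14.
If each of the 14 residue classes modulo 14 held at most 3, the total would be at most 14 × 3 = 42 < 54, a contradiction.
So at least one holds ⌈54/14⌉ = 4.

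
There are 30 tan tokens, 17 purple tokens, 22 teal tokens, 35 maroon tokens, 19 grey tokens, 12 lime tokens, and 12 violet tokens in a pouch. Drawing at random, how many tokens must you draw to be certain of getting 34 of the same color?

146

Treat the 7 colors as pigeonholes.
In the worst case we take at most 33 of each color, but all 30 tan, all 17 purple, all 22 teal, all 19 grey, all 12 lime, and all 12 violet (fewer than 33), giving 30 + 17 + 22 + 33 + 19 + 12 + 12 = 145.
One more token then forces some color to 34, so 145 + 1 = 146.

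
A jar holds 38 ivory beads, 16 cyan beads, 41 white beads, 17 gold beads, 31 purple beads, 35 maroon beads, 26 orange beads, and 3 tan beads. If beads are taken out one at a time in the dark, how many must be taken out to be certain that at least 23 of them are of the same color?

In the worst case we take at most 22 of each color, but all 16 cyan, all 17 gold, and all 3 tan (fewer than 22), giving 22 + 16 + 22 + 17 + 22 + 22 + 22 + 3 = 146.
One more bead then forces some color to 23, so 146 + 1 = 147.

147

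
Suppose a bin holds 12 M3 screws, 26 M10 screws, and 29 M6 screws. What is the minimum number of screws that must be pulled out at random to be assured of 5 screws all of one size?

13

Treat the 3 sizes as pigeonholes.
The worst case takes 4 screws of each size without reaching 5 of any: 3 × 4 = 12.
The next screw must bring some size to 5, so 12 + 1 = 13.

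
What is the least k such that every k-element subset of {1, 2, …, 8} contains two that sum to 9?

Partition {1, …, 8} into 4 pairs: {1,8}, {2,7}, …, {4,5}.
Choosing 4 integers — say the integers 1 through 4 — takes one from each pair and avoids the property.
Choosing 5 forces two into the same pair by pigeonhole, and those sum to 9. So 5.

5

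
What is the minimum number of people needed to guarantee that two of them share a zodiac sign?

13

There are 12 zodiac signs acting as pigeonholes.
With 12 people we could place one in each, avoiding any repeat.
One more forces some class to hold 2, so 12 + 1 = 13.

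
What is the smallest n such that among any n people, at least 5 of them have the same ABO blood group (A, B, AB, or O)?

17

There are 4 ABO blood groups acting as pigeonholes.
With 4 × 4 = 16 people we could place exactly 4 in each, with no class reaching 5.
One more forces some class to hold 5, so 16 + 1 = 17.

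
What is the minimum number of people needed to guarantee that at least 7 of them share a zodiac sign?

There are 12 zodiac signs acting as pigeonholes.
With 12 × 6 = 72 people we could place exactly 6 in each, with no class reaching 7.
One more forces some class to hold 7, so 72 + 1 = 73.

73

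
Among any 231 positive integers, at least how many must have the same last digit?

24

There are 10 possible last digits, which serve as the pigeonholes.
If each of the 10 possible last digits held at most 23, the total would be at most 10 × 23 = 230 < 231, a contradiction.
So at least one holds ⌈231/10⌉ = 24.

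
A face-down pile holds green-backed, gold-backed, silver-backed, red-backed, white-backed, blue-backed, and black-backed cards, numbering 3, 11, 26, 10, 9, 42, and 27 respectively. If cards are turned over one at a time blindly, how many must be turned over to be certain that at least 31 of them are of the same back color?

117

Treat the 7 back colors as pigeonholes.
In the worst case we take at most 30 of each back color, but all 3 green-backed, all 11 gold-backed, all 26 silver-backed, all 10 red-backed, all 9 white-backed, and all 27 black-backed (fewer than 30), giving 3 + 11 + 26 + 10 + 9 + 30 + 27 = 116.
One more card then forces some back color to 31, so 116 + 1 = 117.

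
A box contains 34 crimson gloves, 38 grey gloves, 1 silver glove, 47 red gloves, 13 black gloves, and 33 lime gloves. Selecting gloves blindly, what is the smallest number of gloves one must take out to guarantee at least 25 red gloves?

144

To avoid red gloves as long as possible, exhaust the other 5 colors first.
The worst case draws every non-red glove first: 34 + 38 + 1 + 13 + 33 = 119.
The next 25 draws are then forced to be red, giving 119 + 25 = 144.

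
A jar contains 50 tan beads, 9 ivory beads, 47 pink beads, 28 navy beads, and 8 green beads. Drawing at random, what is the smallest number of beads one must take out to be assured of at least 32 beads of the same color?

In the worst case we take at most 31 of each color, but all 9 ivory, all 28 navy, and all 8 green (fewer than 31), giving 31 + 9 + 31 + 28 + 8 = 107.
One more bead then forces some color to 32, so 107 + 1 = 108.

108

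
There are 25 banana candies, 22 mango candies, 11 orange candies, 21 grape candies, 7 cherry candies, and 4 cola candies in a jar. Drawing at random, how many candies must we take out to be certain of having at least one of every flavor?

The hardest flavor to obtain is cola: we could draw every other candy first — 90 − 4 = 86 candies — without a single cola one.
The next draw must be cola, so 86 + 1 = 87.

87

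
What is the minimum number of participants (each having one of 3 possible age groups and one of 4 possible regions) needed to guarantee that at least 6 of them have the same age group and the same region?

There are 3 × 4 = 12 (age group, region) combinations acting as pigeonholes.
With 12 × 5 = 60 participants we could place exactly 5 in each, with no (age group, region) pair reaching 6.
One more forces some (age group, region) pair to hold 6, so 60 + 1 = 61.

61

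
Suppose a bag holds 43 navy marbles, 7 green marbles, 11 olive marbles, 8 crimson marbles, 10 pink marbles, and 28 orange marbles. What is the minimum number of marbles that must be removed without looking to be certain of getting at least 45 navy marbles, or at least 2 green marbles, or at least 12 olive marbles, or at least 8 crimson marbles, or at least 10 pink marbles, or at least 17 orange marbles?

88

The worst case stops just short of every target: all 43 navy, 1 green, 11 olive, 7 crimson, 9 pink, 16 orange — 43 + 1 + 11 + 7 + 9 + 16 = 87 marbles.
One more marble must push some color to its target, so 87 + 1 = 88.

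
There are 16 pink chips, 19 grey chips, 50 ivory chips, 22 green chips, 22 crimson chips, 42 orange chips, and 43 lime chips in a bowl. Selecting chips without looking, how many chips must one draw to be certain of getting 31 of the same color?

170

In the worst case we take at most 30 of each color, but all 16 pink, all 19 grey, all 22 green, and all 22 crimson (fewer than 30), giving 16 + 19 + 30 + 22 + 22 + 30 + 30 = 169.
One more chip then forces some color to 31, so 169 + 1 = 170.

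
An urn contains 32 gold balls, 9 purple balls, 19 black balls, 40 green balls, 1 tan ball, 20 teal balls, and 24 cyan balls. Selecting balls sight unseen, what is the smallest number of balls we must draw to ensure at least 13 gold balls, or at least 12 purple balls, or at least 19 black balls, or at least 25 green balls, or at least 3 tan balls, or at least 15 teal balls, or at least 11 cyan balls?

The worst case stops just short of every target: 12 gold, all 9 purple, 18 black, 24 green, all 1 tan, 14 teal, 10 cyan — 12 + 9 + 18 + 24 + 1 + 14 + 10 = 88 balls.
One more ball must push some color to its target, so 88 + 1 = 89.

89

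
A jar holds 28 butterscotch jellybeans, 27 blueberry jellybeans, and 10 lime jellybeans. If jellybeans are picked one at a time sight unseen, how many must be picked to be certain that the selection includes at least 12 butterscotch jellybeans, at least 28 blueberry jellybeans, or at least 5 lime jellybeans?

43

The worst case stops just short of every target: 11 butterscotch, 27 blueberry, 4 lime — 11 + 27 + 4 = 42 jellybeans.
One more jellybean must push some flavor to its target, so 42 + 1 = 43.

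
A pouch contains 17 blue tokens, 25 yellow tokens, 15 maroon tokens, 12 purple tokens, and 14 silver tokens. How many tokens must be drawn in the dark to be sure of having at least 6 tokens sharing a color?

Treat the 5 colors as pigeonholes.
The worst case takes 5 tokens of each color without reaching 6 of any: 5 × 5 = 25.
The next token must bring some color to 6, so 25 + 1 = 26.

26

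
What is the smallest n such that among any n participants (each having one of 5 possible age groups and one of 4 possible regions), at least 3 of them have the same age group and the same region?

There are 5 × 4 = 20 (age group, region) combinations acting as pigeonholes.
With 20 × 2 = 40 participants we could place exactly 2 in each, with no (age group, region) pair reaching 3.
One more forces some (age group, region) pair to hold 3, so 40 + 1 = 41.

41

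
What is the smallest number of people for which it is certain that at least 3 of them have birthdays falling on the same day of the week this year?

15

There are 7 days of the week acting as pigeonholes.
With 7 × 2 = 14 people we could place exactly 2 in each, with no class reaching 3.
One more forces some class to hold 3, so 14 + 1 = 15.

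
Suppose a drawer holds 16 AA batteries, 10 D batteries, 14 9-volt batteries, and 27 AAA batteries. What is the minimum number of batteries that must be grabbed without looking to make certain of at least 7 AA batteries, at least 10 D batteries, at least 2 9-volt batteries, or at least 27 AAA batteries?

43

The worst case stops just short of every target: 6 AA, 9 D, 1 9-volt, 26 AAA — 6 + 9 + 1 + 26 = 42 batteries.
One more battery must push some type to its target, so 42 + 1 = 43.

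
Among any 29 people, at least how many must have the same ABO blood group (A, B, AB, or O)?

8

There are 4 ABO blood groups, which serve as the pigeonholes.
If each of the 4 ABO blood groups held at most 7, the total would be at most 4 × 7 = 28 < 29, a contradiction.
So at least one holds ⌈29/4⌉ = 8.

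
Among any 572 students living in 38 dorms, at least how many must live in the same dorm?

The 572 students fall into 38 dorms.
If each of the 38 dorms held at most 15, the total would be at most 38 × 15 = 570 < 572, a contradiction.
So at least one holds ⌈572/38⌉ = 16.

16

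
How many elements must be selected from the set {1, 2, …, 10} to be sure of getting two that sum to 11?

6

Partition {1, …, 10} into 5 pairs: {1,10}, {2,9}, …, {5,6}.
Choosing 5 integers — say the integers 1 through 5 — takes one from each pair and avoids the property.
Choosing 6 forces two into the same pair by pigeonhole, and those sum to 11. So 6.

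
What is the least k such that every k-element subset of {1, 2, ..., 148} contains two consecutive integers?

Partition {1, …, 148} into 74 pairs: {1,2}, {3,4}, …, {147,148}.
Choosing 74 integers — say the 74 even numbers 2, 4, …, 148 — takes one from each pair and avoids the property.
Choosing 75 forces two into the same pair by pigeonhole, and those are consecutive. So 75.

75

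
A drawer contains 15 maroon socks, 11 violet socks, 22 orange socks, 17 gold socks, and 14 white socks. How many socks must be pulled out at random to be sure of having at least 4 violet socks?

72

The worst case draws every non-violet sock first: 15 + 22 + 17 + 14 = 68.
The next 4 draws are then forced to be violet, giving 68 + 4 = 72.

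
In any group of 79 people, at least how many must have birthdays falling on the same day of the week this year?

12

The 79 people fall into 7 days of the week.
If each of the 7 days of the week held at most 11, the total would be at most 7 × 11 = 77 < 79, a contradiction.
So at least one holds ⌈79/7⌉ = 12.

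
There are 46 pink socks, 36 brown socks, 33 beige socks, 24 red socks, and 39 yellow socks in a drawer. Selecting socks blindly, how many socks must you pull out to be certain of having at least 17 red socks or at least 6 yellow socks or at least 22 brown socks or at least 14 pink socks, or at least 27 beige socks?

82

The worst case stops just short of every target: 13 pink, 21 brown, 26 beige, 16 red, 5 yellow — 13 + 21 + 26 + 16 + 5 = 81 socks.
One more sock must push some color to its target, so 81 + 1 = 82.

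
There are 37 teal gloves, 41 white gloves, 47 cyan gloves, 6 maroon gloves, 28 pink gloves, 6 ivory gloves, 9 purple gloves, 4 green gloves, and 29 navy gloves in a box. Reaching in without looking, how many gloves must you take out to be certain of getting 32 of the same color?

176

In the worst case we take at most 31 of each color, but all 6 maroon, all 28 pink, all 6 ivory, all 9 purple, all 4 green, and all 29 navy (fewer than 31), giving 31 + 31 + 31 + 6 + 28 + 6 + 9 + 4 + 29 = 175.
One more glove then forces some color to 32, so 175 + 1 = 176.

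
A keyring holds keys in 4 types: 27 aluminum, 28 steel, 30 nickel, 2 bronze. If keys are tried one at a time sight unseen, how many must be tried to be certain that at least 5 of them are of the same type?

In the worst case we take at most 4 of each type, but all 2 bronze (fewer than 4), giving 4 + 4 + 4 + 2 = 14.
One more key then forces some type to 5, so 14 + 1 = 15.

15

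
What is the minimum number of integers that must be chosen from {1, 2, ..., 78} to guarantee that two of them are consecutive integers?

40

Partition {1, …, 78} into 39 pairs: {1,2}, {3,4}, …, {77,78}.
Choosing 39 integers — say the 39 even numbers 2, 4, …, 78 — takes one from each pair and avoids the property.
Choosing 40 forces two into the same pair by pigeonhole, and those are consecutive. So 40.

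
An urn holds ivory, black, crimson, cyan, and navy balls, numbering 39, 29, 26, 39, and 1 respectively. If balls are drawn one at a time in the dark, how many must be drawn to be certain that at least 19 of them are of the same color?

74

Treat the 5 colors as pigeonholes.
In the worst case we take at most 18 of each color, but all 1 navy (fewer than 18), giving 18 + 18 + 18 + 18 + 1 = 73.
One more ball then forces some color to 19, so 73 + 1 = 74.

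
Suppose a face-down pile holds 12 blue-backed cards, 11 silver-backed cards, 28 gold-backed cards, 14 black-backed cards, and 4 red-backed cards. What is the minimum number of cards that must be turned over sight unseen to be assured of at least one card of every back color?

The hardest back color to obtain is red-backed: we could draw every other card first — 69 − 4 = 65 cards — without a single red-backed one.
The next draw must be red-backed, so 65 + 1 = 66.

66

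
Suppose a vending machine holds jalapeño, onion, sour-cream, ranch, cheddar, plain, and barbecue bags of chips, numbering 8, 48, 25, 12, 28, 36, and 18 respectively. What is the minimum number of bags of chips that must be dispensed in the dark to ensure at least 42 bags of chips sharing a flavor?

Treat the 7 flavors as pigeonholes.
In the worst case we take at most 41 of each flavor, but all 8 jalapeño, all 25 sour-cream, all 12 ranch, all 28 cheddar, all 36 plain, and all 18 barbecue (fewer than 41), giving 8 + 41 + 25 + 12 + 28 + 36 + 18 = 168.
One more bag of chips then forces some flavor to 42, so 168 + 1 = 169.

169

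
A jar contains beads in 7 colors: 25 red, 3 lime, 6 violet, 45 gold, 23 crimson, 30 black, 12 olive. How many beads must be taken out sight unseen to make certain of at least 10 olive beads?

To avoid olive beads as long as possible, exhaust the other 6 colors first.
The worst case draws every non-olive bead first: 25 + 3 + 6 + 45 + 23 + 30 = 132.
The next 10 draws are then forced to be olive, giving 132 + 10 = 142.

142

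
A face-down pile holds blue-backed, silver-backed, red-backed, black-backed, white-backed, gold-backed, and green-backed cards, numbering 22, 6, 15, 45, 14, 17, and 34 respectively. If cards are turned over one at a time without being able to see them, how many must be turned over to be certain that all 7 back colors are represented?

The hardest back color to obtain is silver-backed: we could draw every other card first — 153 − 6 = 147 cards — without a single silver-backed one.
The next draw must be silver-backed, so 147 + 1 = 148.

148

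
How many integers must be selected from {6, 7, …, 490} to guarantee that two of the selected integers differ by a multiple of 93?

Group the integers by remainder mod 93; there are 93 residue classes, each nonempty in this range.
Choosing one from each class (93 integers) avoids any shared remainder.
One more choice must repeat a class, so two differ by a multiple of 93. Hence 93 + 1 = 94.

94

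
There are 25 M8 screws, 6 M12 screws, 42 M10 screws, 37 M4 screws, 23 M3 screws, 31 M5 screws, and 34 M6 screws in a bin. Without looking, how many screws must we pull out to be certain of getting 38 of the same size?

194

Treat the 7 sizes as pigeonholes.
In the worst case we take at most 37 of each size, but all 25 M8, all 6 M12, all 23 M3, all 31 M5, and all 34 M6 (fewer than 37), giving 25 + 6 + 37 + 37 + 23 + 31 + 34 = 193.
One more screw then forces some size to 38, so 193 + 1 = 194.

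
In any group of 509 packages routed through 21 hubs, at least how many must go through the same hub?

The 509 packages fall into 21 hubs.
If each of the 21 hubs held at most 24, the total would be at most 21 × 24 = 504 < 509, a contradiction.
So at least one holds ⌈509/21⌉ = 25.

25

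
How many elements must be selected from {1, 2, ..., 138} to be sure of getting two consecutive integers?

Partition {1, …, 138} into 69 pairs: {1,2}, {3,4}, …, {137,138}.
Choosing 69 integers — say the 69 even numbers 2, 4, …, 138 — takes one from each pair and avoids the property.
Choosing 70 forces two into the same pair by pigeonhole, and those are consecutive. So 70.

70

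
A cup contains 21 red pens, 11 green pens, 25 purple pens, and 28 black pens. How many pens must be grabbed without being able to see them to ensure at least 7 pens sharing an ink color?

25

Treat the 4 ink colors as pigeonholes.
The worst case takes 6 pens of each ink color without reaching 7 of any: 4 × 6 = 24.
The next pen must bring some ink color to 7, so 24 + 1 = 25.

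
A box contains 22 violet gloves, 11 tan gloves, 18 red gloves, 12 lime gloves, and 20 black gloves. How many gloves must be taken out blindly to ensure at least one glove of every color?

The hardest color to obtain is tan: we could draw every other glove first — 83 − 11 = 72 gloves — without a single tan one.
The next draw must be tan, so 72 + 1 = 73.

73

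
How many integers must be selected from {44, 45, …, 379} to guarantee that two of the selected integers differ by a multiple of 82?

Use the pigeonhole principle on residue classes: group the integers by remainder mod 82; there are 82 residue classes, each nonempty in this range.
Choosing one from each class (82 integers) avoids any shared remainder.
One more choice must repeat a class, so two differ by a multiple of 82. Hence 82 + 1 = 83.

83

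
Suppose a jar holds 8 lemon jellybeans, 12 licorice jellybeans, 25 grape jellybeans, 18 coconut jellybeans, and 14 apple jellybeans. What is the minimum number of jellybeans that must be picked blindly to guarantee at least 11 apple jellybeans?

74

The worst case draws every non-apple jellybean first: 8 + 12 + 25 + 18 = 63.
The next 11 draws are then forced to be apple, giving 63 + 11 = 74.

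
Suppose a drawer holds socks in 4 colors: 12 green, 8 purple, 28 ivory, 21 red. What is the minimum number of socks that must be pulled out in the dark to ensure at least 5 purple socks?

66

The worst case draws every non-purple sock first: 12 + 28 + 21 = 61.
The next 5 draws are then forced to be purple, giving 61 + 5 = 66.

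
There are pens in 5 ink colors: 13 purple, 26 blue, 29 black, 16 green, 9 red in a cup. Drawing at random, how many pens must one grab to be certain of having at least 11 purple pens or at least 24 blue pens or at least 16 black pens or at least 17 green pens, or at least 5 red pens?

69

The worst case stops just short of every target: 10 purple, 23 blue, 15 black, 16 green, 4 red — 10 + 23 + 15 + 16 + 4 = 68 pens.
One more pen must push some ink color to its target, so 68 + 1 = 69.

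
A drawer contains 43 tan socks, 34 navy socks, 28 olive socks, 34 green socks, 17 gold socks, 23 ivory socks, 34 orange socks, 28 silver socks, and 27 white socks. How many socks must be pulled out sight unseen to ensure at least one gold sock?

252

The worst case draws every non-gold sock first: 43 + 34 + 28 + 34 + 23 + 34 + 28 + 27 = 251.
The next draw is then forced to be gold, giving 251 + 1 = 252.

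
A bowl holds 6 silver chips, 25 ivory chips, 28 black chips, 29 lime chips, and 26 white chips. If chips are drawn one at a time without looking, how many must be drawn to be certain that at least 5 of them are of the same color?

Treat the 5 colors as pigeonholes.
The worst case takes 4 chips of each color without reaching 5 of any: 5 × 4 = 20.
The next chip must bring some color to 5, so 20 + 1 = 21.

21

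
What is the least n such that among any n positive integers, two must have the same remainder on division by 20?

Two integers differ by a multiple of 20 exactly when they share a remainder mod 20.
There are 20 residue classes mod 20, so 20 integers can all lie in distinct classes.
One more integer must repeat a residue, giving a difference divisible by 20. So n = 20 + 1 = 21.

21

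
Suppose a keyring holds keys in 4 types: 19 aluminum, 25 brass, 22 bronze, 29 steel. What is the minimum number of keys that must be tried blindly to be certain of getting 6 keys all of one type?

The worst case takes 5 keys of each type without reaching 6 of any: 4 × 5 = 20.
The next key must bring some type to 6, so 20 + 1 = 21.

21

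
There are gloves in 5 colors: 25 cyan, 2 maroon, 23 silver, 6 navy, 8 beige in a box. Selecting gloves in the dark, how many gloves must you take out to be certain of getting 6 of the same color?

In the worst case we take at most 5 of each color, but all 2 maroon (fewer than 5), giving 5 + 2 + 5 + 5 + 5 = 22.
One more glove then forces some color to 6, so 22 + 1 = 23.

23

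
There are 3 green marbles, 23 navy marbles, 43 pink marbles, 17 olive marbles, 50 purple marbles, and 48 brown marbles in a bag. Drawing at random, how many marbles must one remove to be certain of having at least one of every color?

The hardest color to obtain is green: we could draw every other marble first — 184 − 3 = 181 marbles — without a single green one.
The next draw must be green, so 181 + 1 = 182.

182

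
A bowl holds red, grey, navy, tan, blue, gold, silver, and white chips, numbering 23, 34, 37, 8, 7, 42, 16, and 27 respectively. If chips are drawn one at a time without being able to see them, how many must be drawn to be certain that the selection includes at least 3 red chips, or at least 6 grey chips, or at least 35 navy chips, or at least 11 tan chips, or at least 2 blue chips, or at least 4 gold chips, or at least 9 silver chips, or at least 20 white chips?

Each of the 8 colors has its own threshold; avoid all of them simultaneously.
The worst case stops just short of every target: 2 red, 5 grey, 34 navy, all 8 tan, 1 blue, 3 gold, 8 silver, 19 white — 2 + 5 + 34 + 8 + 1 + 3 + 8 + 19 = 80 chips.
One more chip must push some color to its target, so 80 + 1 = 81.

81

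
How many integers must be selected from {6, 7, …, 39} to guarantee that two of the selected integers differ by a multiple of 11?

Group the integers by remainder mod 11; there are 11 residue classes, each nonempty in this range.
Choosing one from each class (11 integers) avoids any shared remainder.
One more choice must repeat a class, so two differ by a multiple of 11. Hence 11 + 1 = 12.

12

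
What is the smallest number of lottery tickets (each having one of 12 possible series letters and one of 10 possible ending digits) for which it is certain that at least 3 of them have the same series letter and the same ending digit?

There are 12 × 10 = 120 (series letter, ending digit) combinations acting as pigeonholes.
With 120 × 2 = 240 lottery tickets we could place exactly 2 in each, with no (series letter, ending digit) pair reaching 3.
One more forces some (series letter, ending digit) pair to hold 3, so 240 + 1 = 241.

241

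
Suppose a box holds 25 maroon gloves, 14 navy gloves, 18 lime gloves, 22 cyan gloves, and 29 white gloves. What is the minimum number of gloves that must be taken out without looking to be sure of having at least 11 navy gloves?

105

The worst case draws every non-navy glove first: 25 + 18 + 22 + 29 = 94.
The next 11 draws are then forced to be navy, giving 94 + 11 = 105.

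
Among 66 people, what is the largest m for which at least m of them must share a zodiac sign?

6

There are 12 zodiac signs, which serve as the pigeonholes.
If each of the 12 zodiac signs held at most 5, the total would be at most 12 × 5 = 60 < 66, a contradiction.
So at least one holds ⌈66/12⌉ = 6.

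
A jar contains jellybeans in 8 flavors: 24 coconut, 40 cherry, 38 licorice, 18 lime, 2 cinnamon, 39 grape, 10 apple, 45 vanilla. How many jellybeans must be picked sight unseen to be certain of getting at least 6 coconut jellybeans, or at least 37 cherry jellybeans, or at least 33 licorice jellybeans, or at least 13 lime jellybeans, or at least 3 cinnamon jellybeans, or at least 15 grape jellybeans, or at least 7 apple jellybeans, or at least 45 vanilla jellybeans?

Each of the 8 flavors has its own threshold; avoid all of them simultaneously.
The worst case stops just short of every target: 5 coconut, 36 cherry, 32 licorice, 12 lime, 2 cinnamon, 14 grape, 6 apple, 44 vanilla — 5 + 36 + 32 + 12 + 2 + 14 + 6 + 44 = 151 jellybeans.
One more jellybean must push some flavor to its target, so 151 + 1 = 152.

152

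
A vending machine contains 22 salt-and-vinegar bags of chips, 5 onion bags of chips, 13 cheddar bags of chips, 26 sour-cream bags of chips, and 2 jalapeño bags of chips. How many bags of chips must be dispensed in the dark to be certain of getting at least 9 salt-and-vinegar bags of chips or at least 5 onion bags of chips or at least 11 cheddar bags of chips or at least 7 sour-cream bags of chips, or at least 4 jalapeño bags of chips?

Each of the 5 flavors has its own threshold; avoid all of them simultaneously.
The worst case stops just short of every target: 8 salt-and-vinegar, 4 onion, 10 cheddar, 6 sour-cream, all 2 jalapeño — 8 + 4 + 10 + 6 + 2 = 30 bags of chips.
One more bag of chips must push some flavor to its target, so 30 + 1 = 31.

31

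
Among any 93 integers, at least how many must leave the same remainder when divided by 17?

6

The 93 integers fall into 17 residue classes modulo 17.
If each of the 17 residue classes modulo 17 held at most 5, the total would be at most 17 × 5 = 85 < 93, a contradiction.
So at least one holds ⌈93/17⌉ = 6.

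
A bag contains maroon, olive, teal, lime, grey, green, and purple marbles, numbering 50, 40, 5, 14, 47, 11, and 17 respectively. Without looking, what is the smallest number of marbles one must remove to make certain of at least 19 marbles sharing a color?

102

Treat the 7 colors as pigeonholes.
In the worst case we take at most 18 of each color, but all 5 teal, all 14 lime, all 11 green, and all 17 purple (fewer than 18), giving 18 + 18 + 5 + 14 + 18 + 11 + 17 = 101.
One more marble then forces some color to 19, so 101 + 1 = 102.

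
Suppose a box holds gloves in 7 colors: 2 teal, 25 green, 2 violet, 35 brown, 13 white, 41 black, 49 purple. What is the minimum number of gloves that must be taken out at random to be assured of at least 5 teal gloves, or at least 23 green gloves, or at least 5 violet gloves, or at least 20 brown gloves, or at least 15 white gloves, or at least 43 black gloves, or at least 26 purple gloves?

The worst case stops just short of every target: all 2 teal, 22 green, all 2 violet, 19 brown, all 13 white, all 41 black, 25 purple — 2 + 22 + 2 + 19 + 13 + 41 + 25 = 124 gloves.
One more glove must push some color to its target, so 124 + 1 = 125.

125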